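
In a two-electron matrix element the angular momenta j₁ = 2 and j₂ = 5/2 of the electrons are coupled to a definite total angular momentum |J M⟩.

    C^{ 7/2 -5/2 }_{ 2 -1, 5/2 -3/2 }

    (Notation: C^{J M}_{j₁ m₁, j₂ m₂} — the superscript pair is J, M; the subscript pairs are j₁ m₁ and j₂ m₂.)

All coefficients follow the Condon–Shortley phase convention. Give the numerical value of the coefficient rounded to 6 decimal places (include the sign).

+√(1/63) ≈ +0.125988

j₁+j₂−J=1  J+j₁−j₂=3  J−j₁+j₂=4  j₁+j₂+J+1=9
(j₁±m₁, j₂±m₂, J±M) = (1,3,1,4,1,6)
P² = 2304/7
sum k=0..1:
  [0] +1/36 = 1/36
  [1] −1/48 = -1/48
S = 1/144
C² = P²·S² = 1/63 ; C = +0.125988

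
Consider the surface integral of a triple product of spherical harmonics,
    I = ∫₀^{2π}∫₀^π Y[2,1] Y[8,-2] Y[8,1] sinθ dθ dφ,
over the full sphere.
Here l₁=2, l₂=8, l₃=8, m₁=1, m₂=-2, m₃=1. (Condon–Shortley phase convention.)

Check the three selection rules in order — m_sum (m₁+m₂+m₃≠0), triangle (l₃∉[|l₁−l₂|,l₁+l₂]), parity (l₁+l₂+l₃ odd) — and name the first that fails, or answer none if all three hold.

none

Σmᵢ = 0  ✓
l₃∈[|l₁−l₂|,l₁+l₂]=[6,10], have l₃=8  ✓
Σlᵢ = 18 ⇒ even  ✓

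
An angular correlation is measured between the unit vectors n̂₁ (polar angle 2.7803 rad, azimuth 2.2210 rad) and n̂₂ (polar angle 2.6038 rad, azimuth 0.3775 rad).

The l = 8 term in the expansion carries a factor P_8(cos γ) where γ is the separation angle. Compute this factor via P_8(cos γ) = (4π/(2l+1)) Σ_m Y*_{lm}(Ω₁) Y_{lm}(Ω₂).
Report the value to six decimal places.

Summing Y*_{l m}(θ₁,φ₁)·Y_{l m}(θ₂,φ₂) over m ∈ [−8, 8]; prefactor 4π/(2·8+1) = 0.739198:
  m=-8: (+0.000059-0.000111i) × (-0.002425-0.000296i) = -0.000000+0.000000i  (running Σ = -0.000000+0.000000i)
  m=-7: (+0.001313-0.000213i) × (+0.014387+0.007843i) = +0.000021+0.000007i  (running Σ = +0.000020+0.000007i)
  m=-6: (+0.006456+0.006132i) × (-0.043784-0.052598i) = +0.000040-0.000608i  (running Σ = +0.000060-0.000601i)
  m=-5: (-0.004642+0.042253i) × (+0.061856+0.188739i) = -0.008262+0.001737i  (running Σ = -0.008202+0.001137i)
  m=-4: (-0.126874+0.076186i) × (+0.024321-0.399553i) = +0.027355+0.052546i  (running Σ = +0.019153+0.053683i)
  m=-3: (-0.338903-0.135289i) × (-0.215701+0.460211i) = +0.135363-0.126785i  (running Σ = +0.154516-0.073102i)
  m=-2: (-0.152810-0.551308i) × (+0.180388-0.169741i) = -0.121145-0.073511i  (running Σ = +0.033372-0.146613i)
  m=-1: (+0.223665-0.294093i) × (+0.274201-0.108725i) = +0.029354-0.104959i  (running Σ = +0.062725-0.251571i)
  m=0: (-0.333628-0.000000i) × (-0.360797+0.000000i) = +0.120372+0.000000i  (running Σ = +0.183097-0.251571i)
  m=1: (-0.223665-0.294093i) × (-0.274201-0.108725i) = +0.029354+0.104959i  (running Σ = +0.212451-0.146613i)
  m=2: (-0.152810+0.551308i) × (+0.180388+0.169741i) = -0.121145+0.073511i  (running Σ = +0.091307-0.073102i)
  m=3: (+0.338903-0.135289i) × (+0.215701+0.460211i) = +0.135363+0.126785i  (running Σ = +0.226670+0.053683i)
  m=4: (-0.126874-0.076186i) × (+0.024321+0.399553i) = +0.027355-0.052546i  (running Σ = +0.254025+0.001137i)
  m=5: (+0.004642+0.042253i) × (-0.061856+0.188739i) = -0.008262-0.001737i  (running Σ = +0.245763-0.000601i)
  m=6: (+0.006456-0.006132i) × (-0.043784+0.052598i) = +0.000040+0.000608i  (running Σ = +0.245802+0.000007i)
  m=7: (-0.001313-0.000213i) × (-0.014387+0.007843i) = +0.000021-0.000007i  (running Σ = +0.245823+0.000000i)
  m=8: (+0.000059+0.000111i) × (-0.002425+0.000296i) = -0.000000-0.000000i  (running Σ = +0.245823+0.000000i)
Total Σ_m = +0.245823+0.000000i. Multiply by 0.739198: +0.181712+0.000000i. P_8(cos γ) = 0.181712

0.181712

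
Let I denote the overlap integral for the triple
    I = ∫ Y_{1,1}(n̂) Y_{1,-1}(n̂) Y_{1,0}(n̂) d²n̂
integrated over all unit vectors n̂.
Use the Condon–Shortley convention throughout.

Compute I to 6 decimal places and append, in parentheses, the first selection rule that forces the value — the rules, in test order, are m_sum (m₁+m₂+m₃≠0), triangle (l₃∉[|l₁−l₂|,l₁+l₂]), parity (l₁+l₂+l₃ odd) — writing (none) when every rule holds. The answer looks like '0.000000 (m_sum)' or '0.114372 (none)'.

0.000000 (parity)

Σlᵢ=3 odd — θ-integrand is odd under cosθ→−cosθ; I=0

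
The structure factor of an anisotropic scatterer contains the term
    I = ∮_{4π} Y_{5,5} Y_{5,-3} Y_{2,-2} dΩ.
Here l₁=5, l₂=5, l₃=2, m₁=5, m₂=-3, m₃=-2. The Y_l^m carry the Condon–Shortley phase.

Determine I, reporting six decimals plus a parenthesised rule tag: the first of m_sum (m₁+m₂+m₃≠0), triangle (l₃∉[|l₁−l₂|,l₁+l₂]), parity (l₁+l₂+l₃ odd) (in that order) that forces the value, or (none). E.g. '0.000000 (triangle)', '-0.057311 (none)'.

Checks pass: Σm=0; 12 even; l₃=2∈[0,10].
(2·5+1)(2·5+1)(2·2+1) = 605
Δ: 8! 2! 2! / 13! → 1/38610
sum: t=3:−1/2880 t=4:+1/576 t=5:−1/2880 = 1/960
3j²(5 5 2; 0 0 0) = Δ·Π!·Σ² = 10/429  (sign +1)
sum: t=0:+1/161280 = 1/161280
3j²(5 5 2; 5 -3 -2) = Δ·Π!·Σ² = 1/143  (sign +1)
combine: 4πI² = 605·10/429·1/143 = 50/507
take √, sign +1: I = 0.08858824
No selection rule forces the value: the integral is nonzero (none).

0.088588 (none)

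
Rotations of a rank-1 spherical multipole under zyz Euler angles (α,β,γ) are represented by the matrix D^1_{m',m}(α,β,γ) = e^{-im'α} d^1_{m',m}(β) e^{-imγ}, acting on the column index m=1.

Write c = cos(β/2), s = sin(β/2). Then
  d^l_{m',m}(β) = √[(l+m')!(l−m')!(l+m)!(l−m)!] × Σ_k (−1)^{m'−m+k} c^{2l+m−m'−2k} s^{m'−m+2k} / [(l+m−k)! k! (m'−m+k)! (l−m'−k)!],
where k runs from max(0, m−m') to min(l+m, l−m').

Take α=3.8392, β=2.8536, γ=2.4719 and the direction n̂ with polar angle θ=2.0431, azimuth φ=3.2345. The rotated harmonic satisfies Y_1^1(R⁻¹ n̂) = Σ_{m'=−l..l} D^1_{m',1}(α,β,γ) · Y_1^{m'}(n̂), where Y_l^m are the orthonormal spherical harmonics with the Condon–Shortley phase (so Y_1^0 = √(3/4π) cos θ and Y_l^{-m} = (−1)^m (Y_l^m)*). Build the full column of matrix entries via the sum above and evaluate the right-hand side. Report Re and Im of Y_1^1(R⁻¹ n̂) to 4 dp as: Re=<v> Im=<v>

Re=-0.0467 Im=-0.2601

Need the full column D^1_{m',1} for m'=−1..1 at α=3.8392, β=2.8536, γ=2.4719.
cos(β/2)=0.143499, sin(β/2)=0.989650
d^1_{-1,1}: single k=2 term ⇒ +0.979408;  D = +0.197933+0.959199i
d^1_{0,1}: single k=1 term ⇒ +0.200838;  D = -0.157460-0.124669i
d^1_{1,1}: single k=0 term ⇒ +0.020592;  D = +0.020584-0.000575i
Y_1^{m'}(θ=2.0431,φ=3.2345) and Σ D·Y over m':
  (+0.1979+0.9592i)·(-0.3063+0.0285i)  (-0.1575-0.1247i)·(-0.2223+0.0000i)  (+0.0206-0.0006i)·(+0.3063+0.0285i)
Y_1^1(R⁻¹ n̂) = -0.046692-0.260071i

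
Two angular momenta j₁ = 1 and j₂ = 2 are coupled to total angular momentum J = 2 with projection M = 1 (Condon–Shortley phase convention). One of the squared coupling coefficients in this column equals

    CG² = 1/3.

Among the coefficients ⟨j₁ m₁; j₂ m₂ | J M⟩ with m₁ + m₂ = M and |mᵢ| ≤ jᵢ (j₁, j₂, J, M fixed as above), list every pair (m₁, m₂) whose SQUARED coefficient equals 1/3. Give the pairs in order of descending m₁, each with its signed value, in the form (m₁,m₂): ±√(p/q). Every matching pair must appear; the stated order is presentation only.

Admissible pairs with m₁+m₂ = M = 1: (-1,2), (0,1), (1,0)
  (m₁,m₂)=(1,0): CG² = 1/2, CG = +√(1/2)
  (m₁,m₂)=(0,1): CG² = 1/6, CG = −√(1/6)
  (m₁,m₂)=(-1,2): CG² = 1/3, CG = −√(1/3)   ← matches the target
Pairs with CG² = 1/3: (-1,2): −√(1/3)

(-1,2): −√(1/3)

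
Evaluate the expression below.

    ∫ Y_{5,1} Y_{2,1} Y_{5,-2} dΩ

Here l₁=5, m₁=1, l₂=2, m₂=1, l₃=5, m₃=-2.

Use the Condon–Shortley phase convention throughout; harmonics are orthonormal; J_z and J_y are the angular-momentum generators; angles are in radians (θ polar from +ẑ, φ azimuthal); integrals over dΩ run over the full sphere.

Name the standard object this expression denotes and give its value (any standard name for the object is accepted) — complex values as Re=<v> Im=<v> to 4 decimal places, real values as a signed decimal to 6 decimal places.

This is a Gaunt coefficient — the integral of a triple product of spherical harmonics over the sphere.
m-sum 0 ✓  L=12 even ✓  3≤5≤7 ✓
Π(2lᵢ+1) = 11×5×11 = 605
triangle coeff Δ(5,2,5) = 1/38610
Σ_t [0,2]: t=0:+1/2880 t=1:−1/576 t=2:+1/2880 = -1/960
(3j)²=10/429 [(5 2 5; 0 0 0)], sign=+1
Σ_t [1,2]: t=1:−1/1440 t=2:+1/2880 = -1/2880
(3j)²=7/715 [(5 2 5; 1 1 -2)], sign=+1
⇒ 4πI² = 70/507
I = (+1)√(70/507/(4π)) = 0.10481902

Gaunt coefficient, +0.104819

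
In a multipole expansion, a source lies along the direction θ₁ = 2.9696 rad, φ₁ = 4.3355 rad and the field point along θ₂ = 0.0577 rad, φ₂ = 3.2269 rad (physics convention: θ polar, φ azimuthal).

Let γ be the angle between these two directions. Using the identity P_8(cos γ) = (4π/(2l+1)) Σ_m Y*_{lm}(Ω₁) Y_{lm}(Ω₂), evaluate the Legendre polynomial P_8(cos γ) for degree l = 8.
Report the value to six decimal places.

0.377607

Term-by-term m-sum for l=8 (normalisation 4π/17 = 0.739198):
  term(m=-8) = (-0.000000, 0.000000)   from Y*(Ω₁)=(-0.000000, -0.000000), Y(Ω₂)=(0.000000, -0.000000)
  term(m=-7) = (-0.000000, -0.000000)   from Y*(Ω₁)=(-0.000004, 0.000008), Y(Ω₂)=(-0.000000, 0.000000)
  term(m=-6) = (0.000000, 0.000000)   from Y*(Ω₁)=(0.000082, 0.000099), Y(Ω₂)=(0.000000, -0.000000)
  term(m=-5) = (-0.000000, 0.000000)   from Y*(Ω₁)=(0.001294, -0.000420), Y(Ω₂)=(-0.000006, 0.000003)
  term(m=-4) = (-0.000000, -0.000002)   from Y*(Ω₁)=(0.000679, -0.010720), Y(Ω₂)=(0.000140, -0.000050)
  term(m=-3) = (0.000163, 0.000030)   from Y*(Ω₁)=(-0.056633, -0.026671), Y(Ω₂)=(-0.002561, 0.000670)
  term(m=-2) = (-0.005195, 0.006884)   from Y*(Ω₁)=(-0.186584, 0.175142), Y(Ω₂)=(0.033212, -0.005722)
  term(m=-1) = (-0.079305, -0.159187)   from Y*(Ω₁)=(0.236841, 0.598370), Y(Ω₂)=(-0.275354, 0.023547)
  term(m=+0) = (0.679507, 0.000000)   from Y*(Ω₁)=(0.620876, -0.000000), Y(Ω₂)=(1.094433, 0.000000)
  term(m=+1) = (-0.079305, 0.159187)   from Y*(Ω₁)=(-0.236841, 0.598370), Y(Ω₂)=(0.275354, 0.023547)
  term(m=+2) = (-0.005195, -0.006884)   from Y*(Ω₁)=(-0.186584, -0.175142), Y(Ω₂)=(0.033212, 0.005722)
  term(m=+3) = (0.000163, -0.000030)   from Y*(Ω₁)=(0.056633, -0.026671), Y(Ω₂)=(0.002561, 0.000670)
  term(m=+4) = (-0.000000, 0.000002)   from Y*(Ω₁)=(0.000679, 0.010720), Y(Ω₂)=(0.000140, 0.000050)
  term(m=+5) = (-0.000000, -0.000000)   from Y*(Ω₁)=(-0.001294, -0.000420), Y(Ω₂)=(0.000006, 0.000003)
  term(m=+6) = (0.000000, -0.000000)   from Y*(Ω₁)=(0.000082, -0.000099), Y(Ω₂)=(0.000000, 0.000000)
  term(m=+7) = (-0.000000, 0.000000)   from Y*(Ω₁)=(0.000004, 0.000008), Y(Ω₂)=(0.000000, 0.000000)
  term(m=+8) = (-0.000000, -0.000000)   from Y*(Ω₁)=(-0.000000, 0.000000), Y(Ω₂)=(0.000000, 0.000000)
Total Σ_m = (0.510833, 0.000000). Multiply by 0.739198: (0.377607, 0.000000). P_8(cos γ) = 0.377607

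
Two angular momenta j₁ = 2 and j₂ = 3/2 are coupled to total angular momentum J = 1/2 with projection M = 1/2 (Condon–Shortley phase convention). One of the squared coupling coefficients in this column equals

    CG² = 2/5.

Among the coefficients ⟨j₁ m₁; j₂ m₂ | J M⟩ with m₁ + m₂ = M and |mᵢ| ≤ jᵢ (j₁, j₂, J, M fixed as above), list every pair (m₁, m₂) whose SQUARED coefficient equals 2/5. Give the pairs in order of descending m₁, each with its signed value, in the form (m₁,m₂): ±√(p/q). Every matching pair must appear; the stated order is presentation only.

(2,-3/2): +√(2/5)

Admissible pairs with m₁+m₂ = M = 1/2: (-1,3/2), (0,1/2), (1,-1/2), (2,-3/2)
  (m₁,m₂)=(2,-3/2): CG² = 2/5, CG = +√(2/5)   ← matches the target
  (m₁,m₂)=(1,-1/2): CG² = 3/10, CG = −√(3/10)
  (m₁,m₂)=(0,1/2): CG² = 1/5, CG = +√(1/5)
  (m₁,m₂)=(-1,3/2): CG² = 1/10, CG = −√(1/10)
Pairs with CG² = 2/5: (2,-3/2): +√(2/5)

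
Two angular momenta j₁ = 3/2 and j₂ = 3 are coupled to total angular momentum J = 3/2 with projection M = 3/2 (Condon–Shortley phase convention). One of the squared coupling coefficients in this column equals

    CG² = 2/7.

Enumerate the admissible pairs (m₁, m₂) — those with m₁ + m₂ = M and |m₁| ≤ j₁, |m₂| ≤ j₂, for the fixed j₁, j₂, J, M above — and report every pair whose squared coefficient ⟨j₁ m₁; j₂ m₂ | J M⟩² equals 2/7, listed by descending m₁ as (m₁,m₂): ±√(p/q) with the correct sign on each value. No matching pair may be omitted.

(-1/2,2): +√(2/7)

Admissible pairs with m₁+m₂ = M = 3/2: (-3/2,3), (-1/2,2), (1/2,1), (3/2,0)
  (m₁,m₂)=(3/2,0): CG² = 1/35, CG = +√(1/35)
  (m₁,m₂)=(1/2,1): CG² = 4/35, CG = −√(4/35)
  (m₁,m₂)=(-1/2,2): CG² = 2/7, CG = +√(2/7)   ← matches the target
  (m₁,m₂)=(-3/2,3): CG² = 4/7, CG = −√(4/7)
Pairs with CG² = 2/7: (-1/2,2): +√(2/7)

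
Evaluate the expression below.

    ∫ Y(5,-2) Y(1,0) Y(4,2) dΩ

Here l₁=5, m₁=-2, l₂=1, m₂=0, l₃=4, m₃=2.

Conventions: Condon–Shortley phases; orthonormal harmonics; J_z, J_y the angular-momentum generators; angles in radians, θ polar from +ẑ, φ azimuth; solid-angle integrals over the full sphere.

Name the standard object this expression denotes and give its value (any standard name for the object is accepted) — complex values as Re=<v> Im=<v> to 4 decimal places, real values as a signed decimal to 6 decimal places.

Gaunt coefficient, +0.225034

This is a Gaunt coefficient — the integral of a triple product of spherical harmonics over the sphere.
Checks pass: Σm=0; 10 even; l₃=4∈[4,6].
(2·5+1)(2·1+1)(2·4+1) = 297
Δ: 2! 8! 0! / 11! → 1/495
sum: t=1:−1/576 = -1/576
3j²(5 1 4; 0 0 0) = Δ·Π!·Σ² = 5/99  (sign -1)
sum: t=1:−1/1440 = -1/1440
3j²(5 1 4; -2 0 2) = Δ·Π!·Σ² = 7/165  (sign -1)
combine: 4πI² = 297·5/99·7/165 = 7/11
take √, sign +1: I = 0.22503380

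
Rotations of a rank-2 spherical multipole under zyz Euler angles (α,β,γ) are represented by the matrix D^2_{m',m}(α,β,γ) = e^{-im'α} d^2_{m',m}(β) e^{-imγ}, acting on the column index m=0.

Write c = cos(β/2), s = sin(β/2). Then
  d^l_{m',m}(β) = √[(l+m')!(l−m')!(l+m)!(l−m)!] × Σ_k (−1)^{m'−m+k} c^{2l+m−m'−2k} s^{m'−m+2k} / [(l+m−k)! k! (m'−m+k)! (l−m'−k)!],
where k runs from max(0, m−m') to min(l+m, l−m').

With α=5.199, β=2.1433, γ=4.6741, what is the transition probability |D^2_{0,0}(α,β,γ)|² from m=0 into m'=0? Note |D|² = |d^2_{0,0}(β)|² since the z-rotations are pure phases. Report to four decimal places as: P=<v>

P=0.0036

D^2_{0,0}(5.1990,2.1433,4.6741) = e^{-i·0·5.1990}·d^2_{0,0}(2.1433)·e^{-i·0·4.6741}. Compute d first:
With c≡cos(β/2)=0.478676 and s≡sin(β/2)=0.877992, N=[2·2·2·2]^{1/2}=4.000000
k∈{0,1,2} keeps every argument non-negative
  k=0: (−1)^0·4.0000/(4)·0.4787^4·0.8780^0 = +0.052501
  k=1: (−1)^1·4.0000/(1)·0.4787^2·0.8780^2 = -0.706520
  k=2: (−1)^2·4.0000/(4)·0.4787^0·0.8780^4 = +0.594239
d^2_{0,0}(2.1433) = +0.052501 -0.706520 +0.594239 = -0.059780
|D^2_{0,0}|² = |d^2_{0,0}(β)|² = (-0.059780)² = 0.003574 (the z-rotation phases have unit modulus)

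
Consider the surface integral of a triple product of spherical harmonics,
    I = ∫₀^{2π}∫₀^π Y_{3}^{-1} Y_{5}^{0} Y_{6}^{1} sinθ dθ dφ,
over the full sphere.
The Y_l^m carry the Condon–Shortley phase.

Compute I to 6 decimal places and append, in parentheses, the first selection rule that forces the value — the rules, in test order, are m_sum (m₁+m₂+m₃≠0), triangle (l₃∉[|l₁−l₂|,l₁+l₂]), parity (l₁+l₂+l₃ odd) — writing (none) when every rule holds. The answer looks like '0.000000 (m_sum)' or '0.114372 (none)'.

m-sum 0 ✓  L=14 even ✓  2≤6≤8 ✓
Π(2lᵢ+1) = 7×11×13 = 1001
triangle coeff Δ(3,5,6) = 1/675675
Σ_t [0,2]: t=0:+1/8640 t=1:−1/2304 t=2:+1/8640 = -7/34560
(3j)²=7/429 [(3 5 6; 0 0 0)], sign=-1
Σ_t [0,2]: t=0:+1/34560 t=1:−1/3456 t=2:+1/5760 = -1/11520
(3j)²=2/429 [(3 5 6; -1 0 1)], sign=+1
⇒ 4πI² = 98/1287
I = (-1)√(98/1287/(4π)) = -0.07784287
No selection rule forces the value: the integral is nonzero (none).

-0.077843 (none)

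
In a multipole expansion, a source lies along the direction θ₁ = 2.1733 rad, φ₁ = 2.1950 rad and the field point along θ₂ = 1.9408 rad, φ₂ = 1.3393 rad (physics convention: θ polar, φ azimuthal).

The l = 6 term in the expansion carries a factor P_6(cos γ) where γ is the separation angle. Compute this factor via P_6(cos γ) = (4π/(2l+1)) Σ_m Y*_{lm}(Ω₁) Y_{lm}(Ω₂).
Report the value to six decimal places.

-0.153310

Term-by-term m-sum for l=6 (normalisation 4π/13 = 0.966644):
  m=-6: Y*=+0.124417+0.085783i  Y=-0.057368-0.312041i  product +0.019630-0.043744i
  m=-5: Y*=+0.007408+0.360001i  Y=-0.390393+0.171217i  product -0.064530-0.139273i
  m=-4: Y*=-0.332815+0.250276i  Y=+0.071040+0.094462i  product -0.047285-0.013659i
  m=-3: Y*=-0.105019-0.032695i  Y=-0.190777+0.229049i  product +0.027524-0.017817i
  m=-2: Y*=+0.096470+0.288795i  Y=+0.199984+0.099828i  product -0.009537+0.067385i
  m=-1: Y*=-0.138399+0.192147i  Y=-0.052303+0.221884i  product -0.035396-0.040758i
  m=+0: Y*=+0.246879-0.000000i  Y=+0.245416+0.000000i  product +0.060588+0.000000i
  m=+1: Y*=+0.138399+0.192147i  Y=+0.052303+0.221884i  product -0.035396+0.040758i
  m=+2: Y*=+0.096470-0.288795i  Y=+0.199984-0.099828i  product -0.009537-0.067385i
  m=+3: Y*=+0.105019-0.032695i  Y=+0.190777+0.229049i  product +0.027524+0.017817i
  m=+4: Y*=-0.332815-0.250276i  Y=+0.071040-0.094462i  product -0.047285+0.013659i
  m=+5: Y*=-0.007408+0.360001i  Y=+0.390393+0.171217i  product -0.064530+0.139273i
  m=+6: Y*=+0.124417-0.085783i  Y=-0.057368+0.312041i  product +0.019630+0.043744i
Total Σ_m = -0.158600-0.000000i. Multiply by 0.966644: -0.153310-0.000000i. P_6(cos γ) = -0.153310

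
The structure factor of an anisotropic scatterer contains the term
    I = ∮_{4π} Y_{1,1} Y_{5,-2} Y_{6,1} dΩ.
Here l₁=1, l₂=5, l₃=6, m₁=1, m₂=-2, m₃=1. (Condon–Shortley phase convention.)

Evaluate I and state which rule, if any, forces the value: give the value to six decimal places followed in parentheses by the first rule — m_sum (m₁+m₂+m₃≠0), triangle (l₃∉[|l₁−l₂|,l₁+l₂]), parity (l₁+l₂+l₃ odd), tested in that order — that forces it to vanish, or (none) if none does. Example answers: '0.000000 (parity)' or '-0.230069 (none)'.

m-sum 0 ✓  L=12 even ✓  4≤6≤6 ✓
Π(2lᵢ+1) = 3×11×13 = 429
triangle coeff Δ(1,5,6) = 1/858
Σ_t [0,0]: t=0:+1/14400 = 1/14400
(3j)²=6/143 [(1 5 6; 0 0 0)], sign=+1
Σ_t [0,0]: t=0:+1/60480 = 1/60480
(3j)²=5/429 [(1 5 6; 1 -2 1)], sign=-1
⇒ 4πI² = 30/143
I = (-1)√(30/143/(4π)) = -0.12920749
No selection rule forces the value: the integral is nonzero (none).

-0.129207 (none)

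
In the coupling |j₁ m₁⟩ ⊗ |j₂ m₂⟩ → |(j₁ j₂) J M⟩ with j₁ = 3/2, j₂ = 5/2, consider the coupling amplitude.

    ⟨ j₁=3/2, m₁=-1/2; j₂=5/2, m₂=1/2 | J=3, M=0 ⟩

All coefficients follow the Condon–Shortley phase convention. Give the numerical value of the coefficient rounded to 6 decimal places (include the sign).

-0.447214  (= −√(1/5))

√[7·1!2!4!/8! · 1!2!3!2!3!3!] = √(36/5)
  +(−1)^0/∏(0,1,2,3,0,1)! = 1/12  (running 1/12)
  +(−1)^1/∏(1,0,1,2,1,2)! = -1/4  (running -1/6)
⟨..|..⟩ = √(36/5)·(-1/6) = -0.447214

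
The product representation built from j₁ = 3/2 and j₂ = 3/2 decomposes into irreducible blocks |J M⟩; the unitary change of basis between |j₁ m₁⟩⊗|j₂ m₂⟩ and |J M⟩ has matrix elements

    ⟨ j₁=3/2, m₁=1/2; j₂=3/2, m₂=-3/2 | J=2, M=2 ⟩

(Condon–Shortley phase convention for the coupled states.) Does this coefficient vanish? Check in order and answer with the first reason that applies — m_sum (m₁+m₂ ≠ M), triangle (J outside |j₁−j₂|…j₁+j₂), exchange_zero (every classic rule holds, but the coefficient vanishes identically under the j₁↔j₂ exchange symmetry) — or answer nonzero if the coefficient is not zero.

m_sum

m-sum: m₁+m₂ = 1/2+(-3/2) = -1, M = 2  ✗ ⇒ coefficient is 0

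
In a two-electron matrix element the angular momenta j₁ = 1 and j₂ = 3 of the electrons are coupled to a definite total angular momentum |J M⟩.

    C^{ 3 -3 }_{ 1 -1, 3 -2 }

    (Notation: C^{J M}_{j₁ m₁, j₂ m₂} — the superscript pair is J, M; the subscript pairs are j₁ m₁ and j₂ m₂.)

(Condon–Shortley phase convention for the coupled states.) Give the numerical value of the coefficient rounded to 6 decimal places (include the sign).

−√(1/4) ≈ -0.500000

j₁+j₂−J=1  J+j₁−j₂=1  J−j₁+j₂=5  j₁+j₂+J+1=8
(j₁±m₁, j₂±m₂, J±M) = (0,2,1,5,0,6)
P² = 3600
sum k=1..1:
  [1] −1/120 = -1/120
S = -1/120
C² = P²·S² = 1/4 ; C = -0.500000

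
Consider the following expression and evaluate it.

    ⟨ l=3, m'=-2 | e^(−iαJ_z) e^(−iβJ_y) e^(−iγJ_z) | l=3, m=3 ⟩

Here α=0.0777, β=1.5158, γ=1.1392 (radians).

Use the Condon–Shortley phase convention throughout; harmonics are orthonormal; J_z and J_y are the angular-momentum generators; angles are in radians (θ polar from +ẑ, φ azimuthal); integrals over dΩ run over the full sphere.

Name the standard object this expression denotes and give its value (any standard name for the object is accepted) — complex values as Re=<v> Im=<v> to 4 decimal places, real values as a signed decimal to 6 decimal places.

This is a Wigner D-matrix element — the rotation-matrix element ⟨l m'| R(α,β,γ) |l m⟩ in the angular-momentum basis.
D^3_{-2,3}(0.0777,1.5158,1.1392) = e^{-i·-2·0.0777}·d^3_{-2,3}(1.5158)·e^{-i·3·1.1392}. Compute d first:
Half-angle: c=0.726281, s=0.687398. N=√(1·120·720·1)=293.938769
k: max(0,(3)−(-2))=5 … min(3+(3),3−(-2))=5
  k=5: (−1)^0·293.9388/(120)·0.7263^1·0.6874^5 = +0.273037
d^3_{-2,3}(1.5158) = +0.273037
D = (+0.987950+0.154775i)·(+0.273037)·(-0.962151+0.272516i) = -0.271053+0.032850i

Wigner D-matrix element, Re=-0.2711 Im=0.0329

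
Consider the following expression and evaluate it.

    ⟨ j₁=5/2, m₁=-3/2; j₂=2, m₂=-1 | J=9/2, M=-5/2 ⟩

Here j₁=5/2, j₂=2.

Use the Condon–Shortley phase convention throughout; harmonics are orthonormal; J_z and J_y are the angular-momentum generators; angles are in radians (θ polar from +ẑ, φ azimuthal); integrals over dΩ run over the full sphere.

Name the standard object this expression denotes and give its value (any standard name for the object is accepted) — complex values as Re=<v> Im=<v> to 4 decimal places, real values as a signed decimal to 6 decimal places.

Clebsch–Gordan coefficient, +√(5/9) ≈ +0.745356

This is a Clebsch–Gordan (vector-coupling) coefficient.
√[10·0!5!4!/10! · 1!4!1!3!2!7!] = √(11520)
  +(−1)^0/∏(0,0,4,1,1,3)! = 1/144  (running 1/144)
⟨..|..⟩ = √(11520)·(1/144) = +0.745356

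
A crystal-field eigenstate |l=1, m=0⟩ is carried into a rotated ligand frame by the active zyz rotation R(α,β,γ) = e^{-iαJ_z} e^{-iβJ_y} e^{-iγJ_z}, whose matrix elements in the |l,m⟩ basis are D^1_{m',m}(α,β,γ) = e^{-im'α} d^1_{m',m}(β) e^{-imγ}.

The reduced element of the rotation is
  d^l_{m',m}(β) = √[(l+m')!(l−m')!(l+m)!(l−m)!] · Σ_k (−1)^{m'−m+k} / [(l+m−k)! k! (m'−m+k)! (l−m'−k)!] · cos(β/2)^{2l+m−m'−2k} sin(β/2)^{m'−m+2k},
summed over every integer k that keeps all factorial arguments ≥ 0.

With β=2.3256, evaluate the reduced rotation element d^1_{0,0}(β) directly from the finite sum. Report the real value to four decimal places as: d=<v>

d^1_{0,0}(β=2.3256) via the finite sum:
With c≡cos(β/2)=0.396771 and s≡sin(β/2)=0.917918, N=[1·1·1·1]^{1/2}=1.000000
k: max(0,(0)−(0))=0 … min(1+(0),1−(0))=1
  k=0: (−1)^0·1.0000/(1)·0.3968^2·0.9179^0 = +0.157427
  k=1: (−1)^1·1.0000/(1)·0.3968^0·0.9179^2 = -0.842573
d^1_{0,0}(2.3256) = +0.157427 -0.842573 = -0.685146

d=-0.6851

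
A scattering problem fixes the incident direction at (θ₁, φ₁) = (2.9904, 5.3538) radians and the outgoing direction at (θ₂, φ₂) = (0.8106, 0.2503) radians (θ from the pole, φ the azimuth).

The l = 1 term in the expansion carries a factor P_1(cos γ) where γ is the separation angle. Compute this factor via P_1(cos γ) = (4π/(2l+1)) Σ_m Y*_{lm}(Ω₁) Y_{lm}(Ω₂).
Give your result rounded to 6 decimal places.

-0.639592

Expand P_1 via completeness: Σ_{m} conj(Y_{1,m}) at Ω₁ times Y_{1,m} at Ω₂ —
  [-1]  conj(Y_{1,-1})(Ω₁) = (0.031135, -0.041695) ; Y_{1,-1}(Ω₂) = (0.242578, -0.062018) ; Δ = (0.004967, -0.012045)
  [+0]  conj(Y_{1,0})(Ω₁) = (-0.483029, -0.000000) ; Y_{1,0}(Ω₂) = (0.336678, 0.000000) ; Δ = (-0.162625, -0.000000)
  [+1]  conj(Y_{1,1})(Ω₁) = (-0.031135, -0.041695) ; Y_{1,1}(Ω₂) = (-0.242578, -0.062018) ; Δ = (0.004967, 0.012045)
Σ over m = (-0.152691, 0.000000); ×(4π/3) → (-0.639592, 0.000000). Real part: -0.639592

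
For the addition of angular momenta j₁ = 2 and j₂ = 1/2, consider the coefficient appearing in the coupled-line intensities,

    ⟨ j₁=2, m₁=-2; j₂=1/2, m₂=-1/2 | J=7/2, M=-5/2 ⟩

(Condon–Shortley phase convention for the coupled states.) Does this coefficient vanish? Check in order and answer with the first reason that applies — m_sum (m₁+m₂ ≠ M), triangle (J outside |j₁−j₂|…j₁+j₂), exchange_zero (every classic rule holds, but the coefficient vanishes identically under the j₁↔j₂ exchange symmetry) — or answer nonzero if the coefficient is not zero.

m-sum: m₁+m₂ = -2+(-1/2) = -5/2, M = -5/2  ✓
triangle: need |j₁−j₂| ≤ J ≤ j₁+j₂, i.e. J ∈ [3/2, 5/2]; J = 7/2 is outside ✗ ⇒ coefficient is 0

triangle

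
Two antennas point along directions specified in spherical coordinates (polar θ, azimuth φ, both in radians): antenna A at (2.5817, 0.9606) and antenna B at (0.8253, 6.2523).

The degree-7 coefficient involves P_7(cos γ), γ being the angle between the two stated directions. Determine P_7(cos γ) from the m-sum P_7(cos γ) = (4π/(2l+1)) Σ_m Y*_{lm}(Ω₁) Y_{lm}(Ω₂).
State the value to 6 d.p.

0.107294

Expand P_7 via completeness: Σ_{m} conj(Y_{7,m}) at Ω₁ times Y_{7,m} at Ω₂ —
  [-7]  conj(Y_{7,-7})(Ω₁) = (0.005389, 0.002544) ; Y_{7,-7}(Ω₂) = (0.056462, 0.012401) ; Δ = (0.000273, 0.000210)
  [-6]  conj(Y_{7,-6})(Ω₁) = (-0.030880, 0.017664) ; Y_{7,-6}(Ω₂) = (0.196271, 0.036793) ; Δ = (-0.006711, 0.002331)
  [-5]  conj(Y_{7,-5})(Ω₁) = (0.011691, -0.128668) ; Y_{7,-5}(Ω₂) = (0.386788, 0.060210) ; Δ = (0.012269, -0.049063)
  [-4]  conj(Y_{7,-4})(Ω₁) = (0.239466, 0.202030) ; Y_{7,-4}(Ω₂) = (0.429317, 0.053310) ; Δ = (0.092037, 0.099501)
  [-3]  conj(Y_{7,-3})(Ω₁) = (-0.469668, 0.124838) ; Y_{7,-3}(Ω₂) = (0.127068, 0.011807) ; Δ = (-0.061154, 0.010317)
  [-2]  conj(Y_{7,-2})(Ω₁) = (0.124947, -0.341865) ; Y_{7,-2}(Ω₂) = (-0.305274, -0.018881) ; Δ = (-0.044598, 0.102003)
  [-1]  conj(Y_{7,-1})(Ω₁) = (-0.086836, -0.124191) ; Y_{7,-1}(Ω₂) = (-0.276371, -0.008539) ; Δ = (0.022938, 0.035064)
  [+0]  conj(Y_{7,0})(Ω₁) = (0.422038, -0.000000) ; Y_{7,0}(Ω₂) = (0.232121, 0.000000) ; Δ = (0.097964, 0.000000)
  [+1]  conj(Y_{7,1})(Ω₁) = (0.086836, -0.124191) ; Y_{7,1}(Ω₂) = (0.276371, -0.008539) ; Δ = (0.022938, -0.035064)
  [+2]  conj(Y_{7,2})(Ω₁) = (0.124947, 0.341865) ; Y_{7,2}(Ω₂) = (-0.305274, 0.018881) ; Δ = (-0.044598, -0.102003)
  [+3]  conj(Y_{7,3})(Ω₁) = (0.469668, 0.124838) ; Y_{7,3}(Ω₂) = (-0.127068, 0.011807) ; Δ = (-0.061154, -0.010317)
  [+4]  conj(Y_{7,4})(Ω₁) = (0.239466, -0.202030) ; Y_{7,4}(Ω₂) = (0.429317, -0.053310) ; Δ = (0.092037, -0.099501)
  [+5]  conj(Y_{7,5})(Ω₁) = (-0.011691, -0.128668) ; Y_{7,5}(Ω₂) = (-0.386788, 0.060210) ; Δ = (0.012269, 0.049063)
  [+6]  conj(Y_{7,6})(Ω₁) = (-0.030880, -0.017664) ; Y_{7,6}(Ω₂) = (0.196271, -0.036793) ; Δ = (-0.006711, -0.002331)
  [+7]  conj(Y_{7,7})(Ω₁) = (-0.005389, 0.002544) ; Y_{7,7}(Ω₂) = (-0.056462, 0.012401) ; Δ = (0.000273, -0.000210)
Total Σ_m = (0.128073, 0.000000). Multiply by 0.837758: (0.107294, 0.000000). P_7(cos γ) = 0.107294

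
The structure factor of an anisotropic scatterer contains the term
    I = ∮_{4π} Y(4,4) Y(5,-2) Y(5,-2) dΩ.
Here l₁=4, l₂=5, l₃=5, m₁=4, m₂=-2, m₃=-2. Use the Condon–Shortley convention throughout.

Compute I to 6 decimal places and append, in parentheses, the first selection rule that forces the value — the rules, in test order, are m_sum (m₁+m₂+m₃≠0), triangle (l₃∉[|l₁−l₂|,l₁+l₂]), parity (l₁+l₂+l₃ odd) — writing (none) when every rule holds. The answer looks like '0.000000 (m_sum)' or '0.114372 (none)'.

0.181552 (none)

Checks pass: Σm=0; 14 even; l₃=5∈[1,9].
(2·4+1)(2·5+1)(2·5+1) = 1089
Δ: 4! 4! 6! / 15! → 1/3153150
sum: t=0:+1/69120 t=1:−1/1728 t=2:+1/576 t=3:−1/1728 t=4:+1/69120 = 7/11520
3j²(4 5 5; 0 0 0) = Δ·Π!·Σ² = 2/143  (sign -1)
sum: t=0:+1/20736 = 1/20736
3j²(4 5 5; 4 -2 -2) = Δ·Π!·Σ² = 35/1287  (sign -1)
combine: 4πI² = 1089·2/143·35/1287 = 70/169
take √, sign +1: I = 0.18155187
No selection rule forces the value: the integral is nonzero (none).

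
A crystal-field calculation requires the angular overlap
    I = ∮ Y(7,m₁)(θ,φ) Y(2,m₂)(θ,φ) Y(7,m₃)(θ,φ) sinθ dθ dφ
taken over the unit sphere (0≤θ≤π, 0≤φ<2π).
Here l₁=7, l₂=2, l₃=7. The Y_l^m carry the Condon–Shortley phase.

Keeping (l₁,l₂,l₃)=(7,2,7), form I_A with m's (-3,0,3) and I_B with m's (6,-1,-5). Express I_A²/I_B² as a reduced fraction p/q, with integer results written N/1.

841/4719

Shared (l₁,l₂,l₃)=(7,2,7): N and (l;000)² cancel in I_A²/I_B².
A: Δ = 2!·12!·2!/17! = 1/185640; Racah Σ t=0..2: t=0:+1/29030400 t=1:−1/2177280 t=2:+1/3870720 = -29/174182400; ⇒ 3j(7 2 7; -3 0 3)² = 841/185640, sgn -1
B: Δ = 2!·12!·2!/17! = 1/185640; Racah Σ t=0..1: t=0:+1/79833600 t=1:−1/958003200 = 1/87091200; ⇒ 3j(7 2 7; 6 -1 -5)² = 121/4760, sgn +1
I_A²/I_B² = (841/185640)/(121/4760) = 841/4719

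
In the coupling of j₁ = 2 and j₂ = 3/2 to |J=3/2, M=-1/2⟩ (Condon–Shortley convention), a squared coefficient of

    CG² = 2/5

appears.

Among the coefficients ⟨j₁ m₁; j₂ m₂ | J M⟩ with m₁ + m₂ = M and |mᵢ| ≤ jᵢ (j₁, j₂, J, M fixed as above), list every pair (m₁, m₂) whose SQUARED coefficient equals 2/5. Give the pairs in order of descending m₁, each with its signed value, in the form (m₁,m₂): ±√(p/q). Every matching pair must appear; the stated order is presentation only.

(1,-3/2): +√(2/5); (-2,3/2): +√(2/5)

Admissible pairs with m₁+m₂ = M = -1/2: (-2,3/2), (-1,1/2), (0,-1/2), (1,-3/2)
  (m₁,m₂)=(1,-3/2): CG² = 2/5, CG = +√(2/5)   ← matches the target
  (m₁,m₂)=(0,-1/2): CG² = 1/5, CG = −√(1/5)
  (m₁,m₂)=(-1,1/2): CG² = 0/1, CG = 0
  (m₁,m₂)=(-2,3/2): CG² = 2/5, CG = +√(2/5)   ← matches the target
Pairs with CG² = 2/5: (1,-3/2): +√(2/5); (-2,3/2): +√(2/5)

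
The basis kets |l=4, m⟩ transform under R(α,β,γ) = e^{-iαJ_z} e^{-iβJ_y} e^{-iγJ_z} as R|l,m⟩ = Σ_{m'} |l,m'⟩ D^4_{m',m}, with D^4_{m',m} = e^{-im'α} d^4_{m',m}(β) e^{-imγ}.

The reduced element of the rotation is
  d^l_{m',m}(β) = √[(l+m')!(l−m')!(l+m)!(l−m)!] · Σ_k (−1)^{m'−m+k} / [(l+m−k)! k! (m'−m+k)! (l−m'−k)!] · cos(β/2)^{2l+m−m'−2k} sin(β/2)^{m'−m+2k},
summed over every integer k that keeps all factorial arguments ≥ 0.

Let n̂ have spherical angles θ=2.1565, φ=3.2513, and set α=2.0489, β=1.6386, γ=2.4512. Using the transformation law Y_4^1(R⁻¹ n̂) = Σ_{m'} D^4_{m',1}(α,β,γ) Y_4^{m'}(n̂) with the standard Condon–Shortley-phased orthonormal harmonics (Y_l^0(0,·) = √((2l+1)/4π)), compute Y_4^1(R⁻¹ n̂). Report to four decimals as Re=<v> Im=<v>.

Need the full column D^4_{m',1} for m'=−4..4 at α=2.0489, β=1.6386, γ=2.4512.
cos(β/2)=0.682733, sin(β/2)=0.730668
d^4_{-4,1}: single k=5 term ⇒ +0.495961;  D = +0.425699-0.254474i
d^4_{-3,1}: k∈[4..5] ⇒ +0.819224 -0.562980 = +0.256245;  D = -0.217930-0.134788i
d^4_{-2,1}: k∈[3..5] ⇒ +0.818332 -1.405916 +0.322054 = -0.265531;  D = +0.020109-0.264768i
d^4_{-1,1}: k∈[2..5] ⇒ +0.540686 -1.857826 +1.063932 -0.081238 = -0.334447;  D = -0.307745+0.130948i
d^4_{0,1}: k∈[1..4] ⇒ +0.225939 -1.552675 +1.778359 -0.339474 = +0.112148;  D = -0.086466-0.071420i
d^4_{1,1}: k∈[0..3] ⇒ +0.047207 -0.811029 +1.857826 -0.709288 = +0.384716;  D = -0.081059+0.376080i
d^4_{2,1}: k∈[0..2] ⇒ -0.214344 +1.227498 -0.937277 = +0.075876;  D = +0.073211-0.019932i
d^4_{3,1}: k∈[0..1] ⇒ +0.429156 -0.819224 = -0.390068;  D = +0.264145+0.287020i
d^4_{4,1}: single k=0 term ⇒ -0.433020;  D = +0.147983-0.406949i
Y_4^{m'}(θ=2.1565,φ=3.2513) and Σ D·Y over m':
  (+0.4257-0.2545i)·(+0.1932-0.0907i)  (-0.2179-0.1348i)·(+0.3789-0.1294i)  (+0.0201-0.2648i)·(+0.2582-0.0576i)  (-0.3077+0.1309i)·(-0.1865+0.0205i)  (-0.0865-0.0714i)·(-0.3067+0.0000i)  (-0.0811+0.3761i)·(+0.1865+0.0205i)  (+0.0732-0.0199i)·(+0.2582+0.0576i)  (+0.2641+0.2870i)·(-0.3789-0.1294i)  (+0.1480-0.4069i)·(+0.1932+0.0907i)
Y_4^1(R⁻¹ n̂) = +0.030070-0.329593i

Re=0.0301 Im=-0.3296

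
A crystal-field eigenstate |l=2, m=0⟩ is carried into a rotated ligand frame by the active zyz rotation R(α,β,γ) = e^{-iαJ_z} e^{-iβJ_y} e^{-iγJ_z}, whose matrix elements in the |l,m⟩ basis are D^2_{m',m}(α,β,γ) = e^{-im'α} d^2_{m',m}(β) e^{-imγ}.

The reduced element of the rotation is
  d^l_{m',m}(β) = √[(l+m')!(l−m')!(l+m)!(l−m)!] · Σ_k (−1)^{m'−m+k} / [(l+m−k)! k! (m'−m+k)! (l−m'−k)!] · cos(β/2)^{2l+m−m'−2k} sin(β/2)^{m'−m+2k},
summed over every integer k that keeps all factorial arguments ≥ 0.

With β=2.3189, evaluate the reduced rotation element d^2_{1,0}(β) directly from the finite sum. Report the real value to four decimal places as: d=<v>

d^2_{1,0}(β=2.3189) via the finite sum:
c=cos(2.318900/2)=0.399844, s=sin(2.318900/2)=0.916583; N=√[6·1·2·2]=4.898979
k∈{0,1} keeps every argument non-negative
  k=0: (−1)^1·4.8990/(2)·0.3998^3·0.9166^1 = -0.143522
  k=1: (−1)^2·4.8990/(2)·0.3998^1·0.9166^3 = +0.754192
d^2_{1,0}(2.3189) = -0.143522 +0.754192 = +0.610670

d=0.6107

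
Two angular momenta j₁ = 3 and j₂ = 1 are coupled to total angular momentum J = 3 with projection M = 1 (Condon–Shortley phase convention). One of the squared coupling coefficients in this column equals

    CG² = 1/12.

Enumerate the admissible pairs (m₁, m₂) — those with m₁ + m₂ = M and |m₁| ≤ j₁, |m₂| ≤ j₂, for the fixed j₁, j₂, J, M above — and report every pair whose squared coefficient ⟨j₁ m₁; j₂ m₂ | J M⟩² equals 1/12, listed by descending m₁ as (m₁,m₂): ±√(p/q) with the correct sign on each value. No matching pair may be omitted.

(1,0): +√(1/12)

Admissible pairs with m₁+m₂ = M = 1: (0,1), (1,0), (2,-1)
  (m₁,m₂)=(2,-1): CG² = 5/12, CG = +√(5/12)
  (m₁,m₂)=(1,0): CG² = 1/12, CG = +√(1/12)   ← matches the target
  (m₁,m₂)=(0,1): CG² = 1/2, CG = −√(1/2)
Pairs with CG² = 1/12: (1,0): +√(1/12)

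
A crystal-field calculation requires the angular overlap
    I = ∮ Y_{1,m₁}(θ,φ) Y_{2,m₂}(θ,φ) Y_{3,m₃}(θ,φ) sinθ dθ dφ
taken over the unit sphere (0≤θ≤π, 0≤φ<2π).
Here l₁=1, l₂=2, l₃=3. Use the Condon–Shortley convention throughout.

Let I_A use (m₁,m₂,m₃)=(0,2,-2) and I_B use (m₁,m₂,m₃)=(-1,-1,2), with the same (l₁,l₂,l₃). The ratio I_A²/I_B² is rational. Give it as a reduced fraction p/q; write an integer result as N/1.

1/2

l's match ⇒ only the (l;m) 3-j factors differ between A and B.
A: triangle coeff Δ(1,2,3) = 1/105; Σ_t [0,0]: t=0:+1/24 = 1/24; (3j)²=1/21 [(1 2 3; 0 2 -2)], sign=-1
B: triangle coeff Δ(1,2,3) = 1/105; Σ_t [0,0]: t=0:+1/12 = 1/12; (3j)²=2/21 [(1 2 3; -1 -1 2)], sign=-1
I_A²/I_B² = (1/21)/(2/21) = 1/2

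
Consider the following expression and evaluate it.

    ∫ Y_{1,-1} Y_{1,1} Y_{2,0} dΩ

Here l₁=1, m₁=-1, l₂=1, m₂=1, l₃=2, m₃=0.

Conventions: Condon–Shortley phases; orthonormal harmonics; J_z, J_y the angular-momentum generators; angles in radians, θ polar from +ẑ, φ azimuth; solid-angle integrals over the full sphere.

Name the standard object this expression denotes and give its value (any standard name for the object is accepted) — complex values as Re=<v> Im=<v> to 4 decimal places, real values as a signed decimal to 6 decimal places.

Gaunt coefficient, +0.126157

This is a Gaunt coefficient — the integral of a triple product of spherical harmonics over the sphere.
m-sum 0 ✓  L=4 even ✓  0≤2≤2 ✓
Π(2lᵢ+1) = 3×3×5 = 45
triangle coeff Δ(1,1,2) = 1/30
Σ_t [0,0]: t=0:+1/1 = 1/1
(3j)²=2/15 [(1 1 2; 0 0 0)], sign=+1
Σ_t [0,0]: t=0:+1/4 = 1/4
(3j)²=1/30 [(1 1 2; -1 1 0)], sign=+1
⇒ 4πI² = 1/5
I = (+1)√(1/5/(4π)) = 0.12615663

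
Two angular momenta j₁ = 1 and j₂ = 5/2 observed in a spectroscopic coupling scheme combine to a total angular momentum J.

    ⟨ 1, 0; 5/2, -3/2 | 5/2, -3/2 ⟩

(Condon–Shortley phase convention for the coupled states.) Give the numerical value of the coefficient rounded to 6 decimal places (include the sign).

+0.507093

j₁+j₂−J=1  J+j₁−j₂=1  J−j₁+j₂=4  j₁+j₂+J+1=7
(j₁±m₁, j₂±m₂, J±M) = (1,1,1,4,1,4)
P² = 576/35
sum k=0..1:
  [0] +1/6 = 1/6
  [1] −1/24 = -1/24
S = 1/8
C² = P²·S² = 9/35 ; C = +0.507093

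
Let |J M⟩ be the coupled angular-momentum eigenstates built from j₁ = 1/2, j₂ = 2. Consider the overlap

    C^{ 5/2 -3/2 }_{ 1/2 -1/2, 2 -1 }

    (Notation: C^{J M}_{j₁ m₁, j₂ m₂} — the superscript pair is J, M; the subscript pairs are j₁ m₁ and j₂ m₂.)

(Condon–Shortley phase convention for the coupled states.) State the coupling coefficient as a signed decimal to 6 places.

+0.894427  (= +√(4/5))

triangle: 0!×1!×4!/6! = 24/720
(j±m)!: 0!×1!×1!×3!×1!×4! = 144
prefactor² = (2J+1)×Δ×N² = 144/5
  k=0: +1/(0!×0!×1!×1!×0!×3!) = 1/6
Σ = 1/6  ⇒  CG² = 144/5×(1/6)² = 4/5
CG = +√(4/5) = +0.894427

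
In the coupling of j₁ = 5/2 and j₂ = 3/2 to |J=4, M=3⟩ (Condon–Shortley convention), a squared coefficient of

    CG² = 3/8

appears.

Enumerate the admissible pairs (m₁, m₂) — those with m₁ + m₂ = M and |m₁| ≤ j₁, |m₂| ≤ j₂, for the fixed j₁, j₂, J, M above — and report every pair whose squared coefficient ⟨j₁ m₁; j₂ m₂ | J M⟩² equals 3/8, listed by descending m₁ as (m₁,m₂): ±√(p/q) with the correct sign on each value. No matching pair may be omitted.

(5/2,1/2): +√(3/8)

Admissible pairs with m₁+m₂ = M = 3: (3/2,3/2), (5/2,1/2)
  (m₁,m₂)=(5/2,1/2): CG² = 3/8, CG = +√(3/8)   ← matches the target
  (m₁,m₂)=(3/2,3/2): CG² = 5/8, CG = +√(5/8)
Pairs with CG² = 3/8: (5/2,1/2): +√(3/8)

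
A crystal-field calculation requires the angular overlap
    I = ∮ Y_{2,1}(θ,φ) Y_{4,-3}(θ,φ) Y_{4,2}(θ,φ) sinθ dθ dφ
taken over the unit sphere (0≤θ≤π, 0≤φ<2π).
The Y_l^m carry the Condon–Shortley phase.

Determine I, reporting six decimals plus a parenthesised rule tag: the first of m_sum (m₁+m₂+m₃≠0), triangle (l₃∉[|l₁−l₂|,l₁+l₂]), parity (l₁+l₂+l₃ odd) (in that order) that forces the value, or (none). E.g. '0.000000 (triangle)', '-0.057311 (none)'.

Rules hold: Σm=0, L=10 even, 2≤4≤6.
N = 5·9·9 = 405
Δ = 2!·2!·6!/11! = 1/13860
Racah Σ t=0..2: t=0:+1/192 t=1:−1/36 t=2:+1/192 = -5/288
⇒ 3j(2 4 4; 0 0 0)² = 20/693, sgn -1
Racah Σ t=0..1: t=0:+1/240 t=1:−1/1440 = 1/288
⇒ 3j(2 4 4; 1 -3 2)² = 5/132, sgn +1
4πI² = N·(3j₀)²·(3jₘ)² = 375/847
I = -1·√(0.442739/4π) = -0.18770204
No selection rule forces the value: the integral is nonzero (none).

-0.187702 (none)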